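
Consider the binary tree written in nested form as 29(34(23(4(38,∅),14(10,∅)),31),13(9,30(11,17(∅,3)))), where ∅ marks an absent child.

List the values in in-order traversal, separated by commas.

38, 4, 23, 10, 14, 34, 31, 29, 9, 13, 11, 30, 17, 3

In-order visits the left subtree, then the node, then the right subtree.
At 29: go left to 34.
  At 34: go left to 23.
    At 23: go left to 4.
      At 4: go left to 38.
        38 is a leaf — visit 38.
      Visit 4.
      At 4: no right child.
    Visit 23.
    At 23: go right to 14.
      At 14: go left to 10.
        10 is a leaf — visit 10.
      Visit 14.
      At 14: no right child.
  Visit 34.
  At 34: go right to 31.
    31 is a leaf — visit 31.
Visit 29.
At 29: go right to 13.
  At 13: go left to 9.
    9 is a leaf — visit 9.
  Visit 13.
  At 13: go right to 30.
    At 30: go left to 11.
      11 is a leaf — visit 11.
    Visit 30.
    At 30: go right to 17.
      At 17: no left child.
      Visit 17.
      At 17: go right to 3.
        3 is a leaf — visit 3.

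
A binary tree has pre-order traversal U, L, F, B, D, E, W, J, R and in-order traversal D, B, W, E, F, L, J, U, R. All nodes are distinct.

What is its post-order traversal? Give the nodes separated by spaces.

The first element of pre-order is the root; it splits in-order into left and right subtrees.
Root U: left subtree has 7 nodes {D, B, W, E, F, L, J}, right has 1 {R}.
  Root L: left subtree has 5 nodes {D, B, W, E, F}, right has 1 {J}.
    Root F: left subtree has 4 nodes {D, B, W, E}, right has 0 { }.
      Root B: left subtree has 1 node {D}, right has 2 {W, E}.
        Root E: left subtree has 1 node {W}, right has 0 { }.

D W E B F J L R U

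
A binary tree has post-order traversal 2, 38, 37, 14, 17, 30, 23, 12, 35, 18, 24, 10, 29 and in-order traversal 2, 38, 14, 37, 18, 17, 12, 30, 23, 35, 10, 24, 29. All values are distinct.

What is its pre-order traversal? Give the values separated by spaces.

The last element of post-order is the root; it splits in-order into left and right subtrees.
Root 29: left subtree has 12 nodes {2, 38, 14, 37, 18, 17, 12, 30, 23, 35, 10, 24}, right has 0 { }.
  Root 10: left subtree has 10 nodes {2, 38, 14, 37, 18, 17, 12, 30, 23, 35}, right has 1 {24}.
    Root 18: left subtree has 4 nodes {2, 38, 14, 37}, right has 5 {17, 12, 30, 23, 35}.
      Root 14: left subtree has 2 nodes {2, 38}, right has 1 {37}.
        Root 38: left subtree has 1 node {2}, right has 0 { }.
      Root 35: left subtree has 4 nodes {17, 12, 30, 23}, right has 0 { }.
        Root 12: left subtree has 1 node {17}, right has 2 {30, 23}.
          Root 23: left subtree has 1 node {30}, right has 0 { }.

29 10 18 14 38 2 37 35 12 17 23 30 24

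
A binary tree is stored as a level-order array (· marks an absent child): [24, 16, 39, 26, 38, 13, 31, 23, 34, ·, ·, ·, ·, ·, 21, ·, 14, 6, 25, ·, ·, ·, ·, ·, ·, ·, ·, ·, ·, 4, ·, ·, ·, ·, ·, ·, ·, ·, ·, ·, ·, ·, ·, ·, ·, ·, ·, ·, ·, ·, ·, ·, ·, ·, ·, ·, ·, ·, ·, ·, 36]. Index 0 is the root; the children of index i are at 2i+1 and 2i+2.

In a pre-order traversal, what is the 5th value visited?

Pre-order visits the node, then its left subtree, then its right subtree.
Visit 24.
At 24: go left to 16.
  Visit 16.
  At 16: go left to 26.
    Visit 26.
    At 26: go left to 23.
      Visit 23.
      At 23: no left child.
      At 23: go right to 14.
        14 is a leaf — visit 14.
    At 26: go right to 34.
      Visit 34.
      At 34: go left to 6.
        6 is a leaf — visit 6.
      At 34: go right to 25.
        25 is a leaf — visit 25.
  At 16: go right to 38.
    38 is a leaf — visit 38.
At 24: go right to 39.
  Visit 39.
  At 39: go left to 13.
    13 is a leaf — visit 13.
  At 39: go right to 31.
    Visit 31.
    At 31: no left child.
    At 31: go right to 21.
      Visit 21.
      At 21: go left to 4.
        Visit 4.
        At 4: no left child.
        At 4: go right to 36.
          36 is a leaf — visit 36.
      At 21: no right child.
Full pre-order sequence: 24, 16, 26, 23, 14, 34, 6, 25, 38, 39, 13, 31, 21, 4, 36.

14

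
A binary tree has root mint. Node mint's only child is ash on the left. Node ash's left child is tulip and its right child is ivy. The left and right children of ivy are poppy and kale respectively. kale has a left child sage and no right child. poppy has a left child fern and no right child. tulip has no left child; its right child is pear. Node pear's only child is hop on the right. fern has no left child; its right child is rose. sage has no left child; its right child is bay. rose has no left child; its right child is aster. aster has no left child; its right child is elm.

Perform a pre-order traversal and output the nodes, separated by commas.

mint, ash, tulip, pear, hop, ivy, poppy, fern, rose, aster, elm, kale, sage, bay

Pre-order visits the node, then its left subtree, then its right subtree.
Visit mint.
At mint: go left to ash.
  Visit ash.
  At ash: go left to tulip.
    Visit tulip.
    At tulip: no left child.
    At tulip: go right to pear.
      Visit pear.
      At pear: no left child.
      At pear: go right to hop.
        hop is a leaf — visit hop.
  At ash: go right to ivy.
    Visit ivy.
    At ivy: go left to poppy.
      Visit poppy.
      At poppy: go left to fern.
        Visit fern.
        At fern: no left child.
        At fern: go right to rose.
          Visit rose.
          At rose: no left child.
          At rose: go right to aster.
            Visit aster.
            At aster: no left child.
            At aster: go right to elm.
              elm is a leaf — visit elm.
      At poppy: no right child.
    At ivy: go right to kale.
      Visit kale.
      At kale: go left to sage.
        Visit sage.
        At sage: no left child.
        At sage: go right to bay.
          bay is a leaf — visit bay.
      At kale: no right child.
At mint: no right child.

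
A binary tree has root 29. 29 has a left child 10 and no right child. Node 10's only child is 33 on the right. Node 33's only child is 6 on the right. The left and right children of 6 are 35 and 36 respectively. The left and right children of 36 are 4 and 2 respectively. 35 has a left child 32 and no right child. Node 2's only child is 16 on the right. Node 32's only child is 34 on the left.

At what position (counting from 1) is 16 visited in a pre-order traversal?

Pre-order visits the node, then its left subtree, then its right subtree.
Visit 29.
At 29: go left to 10.
  Visit 10.
  At 10: no left child.
  At 10: go right to 33.
    Visit 33.
    At 33: no left child.
    At 33: go right to 6.
      Visit 6.
      At 6: go left to 35.
        Visit 35.
        At 35: go left to 32.
          Visit 32.
          At 32: go left to 34.
            34 is a leaf — visit 34.
          At 32: no right child.
        At 35: no right child.
      At 6: go right to 36.
        Visit 36.
        At 36: go left to 4.
          4 is a leaf — visit 4.
        At 36: go right to 2.
          Visit 2.
          At 2: no left child.
          At 2: go right to 16.
            16 is a leaf — visit 16.
At 29: no right child.
Full pre-order sequence: 29, 10, 33, 6, 35, 32, 34, 36, 4, 2, 16.

11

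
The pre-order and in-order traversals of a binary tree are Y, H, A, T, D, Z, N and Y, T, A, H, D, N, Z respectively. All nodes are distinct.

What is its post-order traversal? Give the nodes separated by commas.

T, A, N, Z, D, H, Y

The first element of pre-order is the root; it splits in-order into left and right subtrees.
Root Y: left subtree has 0 nodes { }, right has 6 {T, A, H, D, N, Z}.
  Root H: left subtree has 2 nodes {T, A}, right has 3 {D, N, Z}.
    Root A: left subtree has 1 node {T}, right has 0 { }.
    Root D: left subtree has 0 nodes { }, right has 2 {N, Z}.
      Root Z: left subtree has 1 node {N}, right has 0 { }.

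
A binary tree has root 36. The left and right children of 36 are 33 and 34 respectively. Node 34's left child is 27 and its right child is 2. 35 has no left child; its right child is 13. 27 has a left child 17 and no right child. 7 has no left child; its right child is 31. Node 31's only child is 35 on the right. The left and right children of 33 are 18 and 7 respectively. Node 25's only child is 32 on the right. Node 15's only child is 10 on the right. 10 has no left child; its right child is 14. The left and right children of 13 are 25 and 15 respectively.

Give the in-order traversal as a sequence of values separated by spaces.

18 33 7 31 35 25 32 13 15 10 14 36 17 27 34 2

In-order visits the left subtree, then the node, then the right subtree.
At 36: go left to 33.
  At 33: go left to 18.
    18 is a leaf — visit 18.
  Visit 33.
  At 33: go right to 7.
    At 7: no left child.
    Visit 7.
    At 7: go right to 31.
      At 31: no left child.
      Visit 31.
      At 31: go right to 35.
        At 35: no left child.
        Visit 35.
        At 35: go right to 13.
          At 13: go left to 25.
            At 25: no left child.
            Visit 25.
            At 25: go right to 32.
              32 is a leaf — visit 32.
          Visit 13.
          At 13: go right to 15.
            At 15: no left child.
            Visit 15.
            At 15: go right to 10.
              At 10: no left child.
              Visit 10.
              At 10: go right to 14.
                14 is a leaf — visit 14.
Visit 36.
At 36: go right to 34.
  At 34: go left to 27.
    At 27: go left to 17.
      17 is a leaf — visit 17.
    Visit 27.
    At 27: no right child.
  Visit 34.
  At 34: go right to 2.
    2 is a leaf — visit 2.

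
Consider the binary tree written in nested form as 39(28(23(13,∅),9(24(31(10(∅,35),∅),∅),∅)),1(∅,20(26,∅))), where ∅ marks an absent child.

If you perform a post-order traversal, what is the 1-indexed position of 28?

8

Post-order visits the left subtree, then the right subtree, then the node.
At 39: go left to 28.
  At 28: go left to 23.
    At 23: go left to 13.
      13 is a leaf — visit 13.
    At 23: no right child.
    Visit 23.
  At 28: go right to 9.
    At 9: go left to 24.
      At 24: go left to 31.
        At 31: go left to 10.
          At 10: no left child.
          At 10: go right to 35.
            35 is a leaf — visit 35.
          Visit 10.
        At 31: no right child.
        Visit 31.
      At 24: no right child.
      Visit 24.
    At 9: no right child.
    Visit 9.
  Visit 28.
At 39: go right to 1.
  At 1: no left child.
  At 1: go right to 20.
    At 20: go left to 26.
      26 is a leaf — visit 26.
    At 20: no right child.
    Visit 20.
  Visit 1.
Visit 39.
Full post-order sequence: 13, 23, 35, 10, 31, 24, 9, 28, 26, 20, 1, 39.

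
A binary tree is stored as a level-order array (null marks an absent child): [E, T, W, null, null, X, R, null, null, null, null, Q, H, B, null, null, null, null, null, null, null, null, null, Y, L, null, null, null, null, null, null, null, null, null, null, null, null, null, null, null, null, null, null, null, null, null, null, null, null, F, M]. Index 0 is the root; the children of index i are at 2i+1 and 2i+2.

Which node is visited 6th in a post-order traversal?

Q

Post-order visits the left subtree, then the right subtree, then the node.
At E: go left to T.
  T is a leaf — visit T.
At E: go right to W.
  At W: go left to X.
    At X: go left to Q.
      At Q: go left to Y.
        Y is a leaf — visit Y.
      At Q: go right to L.
        At L: go left to F.
          F is a leaf — visit F.
        At L: go right to M.
          M is a leaf — visit M.
        Visit L.
      Visit Q.
    At X: go right to H.
      H is a leaf — visit H.
    Visit X.
  At W: go right to R.
    At R: go left to B.
      B is a leaf — visit B.
    At R: no right child.
    Visit R.
  Visit W.
Visit E.
Full post-order sequence: T, Y, F, M, L, Q, H, X, B, R, W, E.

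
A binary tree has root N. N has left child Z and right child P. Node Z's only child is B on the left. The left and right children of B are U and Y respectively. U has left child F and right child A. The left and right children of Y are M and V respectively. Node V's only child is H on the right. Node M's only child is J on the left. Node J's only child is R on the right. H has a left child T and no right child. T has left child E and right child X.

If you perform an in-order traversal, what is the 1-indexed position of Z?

In-order visits the left subtree, then the node, then the right subtree.
At N: go left to Z.
  At Z: go left to B.
    At B: go left to U.
      At U: go left to F.
        F is a leaf — visit F.
      Visit U.
      At U: go right to A.
        A is a leaf — visit A.
    Visit B.
    At B: go right to Y.
      At Y: go left to M.
        At M: go left to J.
          At J: no left child.
          Visit J.
          At J: go right to R.
            R is a leaf — visit R.
        Visit M.
        At M: no right child.
      Visit Y.
      At Y: go right to V.
        At V: no left child.
        Visit V.
        At V: go right to H.
          At H: go left to T.
            At T: go left to E.
              E is a leaf — visit E.
            Visit T.
            At T: go right to X.
              X is a leaf — visit X.
          Visit H.
          At H: no right child.
  Visit Z.
  At Z: no right child.
Visit N.
At N: go right to P.
  P is a leaf — visit P.
Full in-order sequence: F, U, A, B, J, R, M, Y, V, E, T, X, H, Z, N, P.

14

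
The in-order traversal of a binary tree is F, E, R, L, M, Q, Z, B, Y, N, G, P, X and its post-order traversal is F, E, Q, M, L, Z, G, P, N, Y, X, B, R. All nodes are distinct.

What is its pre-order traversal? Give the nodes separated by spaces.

The last element of post-order is the root; it splits in-order into left and right subtrees.
Root R: left subtree has 2 nodes {F, E}, right has 10 {L, M, Q, Z, B, Y, N, G, P, X}.
  Root E: left subtree has 1 node {F}, right has 0 { }.
  Root B: left subtree has 4 nodes {L, M, Q, Z}, right has 5 {Y, N, G, P, X}.
    Root Z: left subtree has 3 nodes {L, M, Q}, right has 0 { }.
      Root L: left subtree has 0 nodes { }, right has 2 {M, Q}.
        Root M: left subtree has 0 nodes { }, right has 1 {Q}.
    Root X: left subtree has 4 nodes {Y, N, G, P}, right has 0 { }.
      Root Y: left subtree has 0 nodes { }, right has 3 {N, G, P}.
        Root N: left subtree has 0 nodes { }, right has 2 {G, P}.
          Root P: left subtree has 1 node {G}, right has 0 { }.

R E F B Z L M Q X Y N P G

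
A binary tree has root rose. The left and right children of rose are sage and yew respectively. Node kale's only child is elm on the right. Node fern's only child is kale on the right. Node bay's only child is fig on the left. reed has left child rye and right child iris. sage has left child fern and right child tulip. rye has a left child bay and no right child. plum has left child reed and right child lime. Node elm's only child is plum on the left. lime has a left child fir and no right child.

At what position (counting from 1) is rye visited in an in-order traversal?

5

In-order visits the left subtree, then the node, then the right subtree.
At rose: go left to sage.
  At sage: go left to fern.
    At fern: no left child.
    Visit fern.
    At fern: go right to kale.
      At kale: no left child.
      Visit kale.
      At kale: go right to elm.
        At elm: go left to plum.
          At plum: go left to reed.
            At reed: go left to rye.
              At rye: go left to bay.
                At bay: go left to fig.
                  fig is a leaf — visit fig.
                Visit bay.
                At bay: no right child.
              Visit rye.
              At rye: no right child.
            Visit reed.
            At reed: go right to iris.
              iris is a leaf — visit iris.
          Visit plum.
          At plum: go right to lime.
            At lime: go left to fir.
              fir is a leaf — visit fir.
            Visit lime.
            At lime: no right child.
        Visit elm.
        At elm: no right child.
  Visit sage.
  At sage: go right to tulip.
    tulip is a leaf — visit tulip.
Visit rose.
At rose: go right to yew.
  yew is a leaf — visit yew.
Full in-order sequence: fern, kale, fig, bay, rye, reed, iris, plum, fir, lime, elm, sage, tulip, rose, yew.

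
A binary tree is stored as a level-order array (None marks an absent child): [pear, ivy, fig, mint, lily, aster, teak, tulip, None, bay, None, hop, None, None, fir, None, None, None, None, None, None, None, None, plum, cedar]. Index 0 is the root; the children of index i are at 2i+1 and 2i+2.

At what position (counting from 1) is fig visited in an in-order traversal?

In-order visits the left subtree, then the node, then the right subtree.
At pear: go left to ivy.
  At ivy: go left to mint.
    At mint: go left to tulip.
      tulip is a leaf — visit tulip.
    Visit mint.
    At mint: no right child.
  Visit ivy.
  At ivy: go right to lily.
    At lily: go left to bay.
      bay is a leaf — visit bay.
    Visit lily.
    At lily: no right child.
Visit pear.
At pear: go right to fig.
  At fig: go left to aster.
    At aster: go left to hop.
      At hop: go left to plum.
        plum is a leaf — visit plum.
      Visit hop.
      At hop: go right to cedar.
        cedar is a leaf — visit cedar.
    Visit aster.
    At aster: no right child.
  Visit fig.
  At fig: go right to teak.
    At teak: no left child.
    Visit teak.
    At teak: go right to fir.
      fir is a leaf — visit fir.
Full in-order sequence: tulip, mint, ivy, bay, lily, pear, plum, hop, cedar, aster, fig, teak, fir.

11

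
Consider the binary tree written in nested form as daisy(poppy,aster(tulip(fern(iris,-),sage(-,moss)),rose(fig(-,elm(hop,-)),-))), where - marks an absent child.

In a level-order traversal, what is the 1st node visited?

Level-order visits nodes level by level from the root, left to right within each level.
Level 0: daisy
Level 1: poppy, aster
Level 2: tulip, rose
Level 3: fern, sage, fig
Level 4: iris, moss, elm
Level 5: hop
Full level-order sequence: daisy, poppy, aster, tulip, rose, fern, sage, fig, iris, moss, elm, hop.

daisy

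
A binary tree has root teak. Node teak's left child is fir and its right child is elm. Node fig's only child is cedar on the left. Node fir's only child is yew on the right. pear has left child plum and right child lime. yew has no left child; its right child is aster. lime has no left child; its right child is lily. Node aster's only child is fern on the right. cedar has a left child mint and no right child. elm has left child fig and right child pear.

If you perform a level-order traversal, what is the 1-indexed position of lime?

10

Level-order visits nodes level by level from the root, left to right within each level.
Level 0: teak
Level 1: fir, elm
Level 2: yew, fig, pear
Level 3: aster, cedar, plum, lime
Level 4: fern, mint, lily
Full level-order sequence: teak, fir, elm, yew, fig, pear, aster, cedar, plum, lime, fern, mint, lily.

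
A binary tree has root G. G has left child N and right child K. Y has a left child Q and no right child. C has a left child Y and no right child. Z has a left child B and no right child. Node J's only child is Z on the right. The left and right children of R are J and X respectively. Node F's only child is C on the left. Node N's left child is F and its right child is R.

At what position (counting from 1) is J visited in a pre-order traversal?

8

Pre-order visits the node, then its left subtree, then its right subtree.
Visit G.
At G: go left to N.
  Visit N.
  At N: go left to F.
    Visit F.
    At F: go left to C.
      Visit C.
      At C: go left to Y.
        Visit Y.
        At Y: go left to Q.
          Q is a leaf — visit Q.
        At Y: no right child.
      At C: no right child.
    At F: no right child.
  At N: go right to R.
    Visit R.
    At R: go left to J.
      Visit J.
      At J: no left child.
      At J: go right to Z.
        Visit Z.
        At Z: go left to B.
          B is a leaf — visit B.
        At Z: no right child.
    At R: go right to X.
      X is a leaf — visit X.
At G: go right to K.
  K is a leaf — visit K.
Full pre-order sequence: G, N, F, C, Y, Q, R, J, Z, B, X, K.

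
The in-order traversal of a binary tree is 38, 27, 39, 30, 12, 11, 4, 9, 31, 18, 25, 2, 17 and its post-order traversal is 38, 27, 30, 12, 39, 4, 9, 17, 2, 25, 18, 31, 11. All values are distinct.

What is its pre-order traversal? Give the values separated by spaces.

The last element of post-order is the root; it splits in-order into left and right subtrees.
Root 11: left subtree has 5 nodes {38, 27, 39, 30, 12}, right has 7 {4, 9, 31, 18, 25, 2, 17}.
  Root 39: left subtree has 2 nodes {38, 27}, right has 2 {30, 12}.
    Root 27: left subtree has 1 node {38}, right has 0 { }.
    Root 12: left subtree has 1 node {30}, right has 0 { }.
  Root 31: left subtree has 2 nodes {4, 9}, right has 4 {18, 25, 2, 17}.
    Root 9: left subtree has 1 node {4}, right has 0 { }.
    Root 18: left subtree has 0 nodes { }, right has 3 {25, 2, 17}.
      Root 25: left subtree has 0 nodes { }, right has 2 {2, 17}.
        Root 2: left subtree has 0 nodes { }, right has 1 {17}.

11 39 27 38 12 30 31 9 4 18 25 2 17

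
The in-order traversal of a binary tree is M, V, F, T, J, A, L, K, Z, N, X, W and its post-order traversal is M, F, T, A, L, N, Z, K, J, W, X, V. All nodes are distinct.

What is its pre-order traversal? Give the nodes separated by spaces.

The last element of post-order is the root; it splits in-order into left and right subtrees.
Root V: left subtree has 1 node {M}, right has 10 {F, T, J, A, L, K, Z, N, X, W}.
  Root X: left subtree has 8 nodes {F, T, J, A, L, K, Z, N}, right has 1 {W}.
    Root J: left subtree has 2 nodes {F, T}, right has 5 {A, L, K, Z, N}.
      Root T: left subtree has 1 node {F}, right has 0 { }.
      Root K: left subtree has 2 nodes {A, L}, right has 2 {Z, N}.
        Root L: left subtree has 1 node {A}, right has 0 { }.
        Root Z: left subtree has 0 nodes { }, right has 1 {N}.

V M X J T F K L A Z N W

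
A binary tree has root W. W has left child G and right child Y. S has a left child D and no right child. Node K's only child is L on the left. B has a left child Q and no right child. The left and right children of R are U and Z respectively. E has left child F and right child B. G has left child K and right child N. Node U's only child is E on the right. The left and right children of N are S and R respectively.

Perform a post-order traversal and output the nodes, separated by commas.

Post-order visits the left subtree, then the right subtree, then the node.
At W: go left to G.
  At G: go left to K.
    At K: go left to L.
      L is a leaf — visit L.
    At K: no right child.
    Visit K.
  At G: go right to N.
    At N: go left to S.
      At S: go left to D.
        D is a leaf — visit D.
      At S: no right child.
      Visit S.
    At N: go right to R.
      At R: go left to U.
        At U: no left child.
        At U: go right to E.
          At E: go left to F.
            F is a leaf — visit F.
          At E: go right to B.
            At B: go left to Q.
              Q is a leaf — visit Q.
            At B: no right child.
            Visit B.
          Visit E.
        Visit U.
      At R: go right to Z.
        Z is a leaf — visit Z.
      Visit R.
    Visit N.
  Visit G.
At W: go right to Y.
  Y is a leaf — visit Y.
Visit W.

L, K, D, S, F, Q, B, E, U, Z, R, N, G, Y, W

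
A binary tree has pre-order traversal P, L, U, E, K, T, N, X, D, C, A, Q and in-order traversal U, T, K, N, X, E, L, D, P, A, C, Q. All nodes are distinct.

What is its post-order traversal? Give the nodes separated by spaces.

The first element of pre-order is the root; it splits in-order into left and right subtrees.
Root P: left subtree has 8 nodes {U, T, K, N, X, E, L, D}, right has 3 {A, C, Q}.
  Root L: left subtree has 6 nodes {U, T, K, N, X, E}, right has 1 {D}.
    Root U: left subtree has 0 nodes { }, right has 5 {T, K, N, X, E}.
      Root E: left subtree has 4 nodes {T, K, N, X}, right has 0 { }.
        Root K: left subtree has 1 node {T}, right has 2 {N, X}.
          Root N: left subtree has 0 nodes { }, right has 1 {X}.
  Root C: left subtree has 1 node {A}, right has 1 {Q}.

T X N K E U D L A Q C P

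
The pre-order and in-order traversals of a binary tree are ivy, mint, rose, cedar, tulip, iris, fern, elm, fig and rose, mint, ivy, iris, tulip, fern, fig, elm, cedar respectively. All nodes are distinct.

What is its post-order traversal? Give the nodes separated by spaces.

The first element of pre-order is the root; it splits in-order into left and right subtrees.
Root ivy: left subtree has 2 nodes {rose, mint}, right has 6 {iris, tulip, fern, fig, elm, cedar}.
  Root mint: left subtree has 1 node {rose}, right has 0 { }.
  Root cedar: left subtree has 5 nodes {iris, tulip, fern, fig, elm}, right has 0 { }.
    Root tulip: left subtree has 1 node {iris}, right has 3 {fern, fig, elm}.
      Root fern: left subtree has 0 nodes { }, right has 2 {fig, elm}.
        Root elm: left subtree has 1 node {fig}, right has 0 { }.

rose mint iris fig elm fern tulip cedar ivy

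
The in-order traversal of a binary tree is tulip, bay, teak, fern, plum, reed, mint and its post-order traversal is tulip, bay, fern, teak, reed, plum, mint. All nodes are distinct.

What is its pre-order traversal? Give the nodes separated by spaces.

mint plum teak bay tulip fern reed

The last element of post-order is the root; it splits in-order into left and right subtrees.
Root mint: left subtree has 6 nodes {tulip, bay, teak, fern, plum, reed}, right has 0 { }.
  Root plum: left subtree has 4 nodes {tulip, bay, teak, fern}, right has 1 {reed}.
    Root teak: left subtree has 2 nodes {tulip, bay}, right has 1 {fern}.
      Root bay: left subtree has 1 node {tulip}, right has 0 { }.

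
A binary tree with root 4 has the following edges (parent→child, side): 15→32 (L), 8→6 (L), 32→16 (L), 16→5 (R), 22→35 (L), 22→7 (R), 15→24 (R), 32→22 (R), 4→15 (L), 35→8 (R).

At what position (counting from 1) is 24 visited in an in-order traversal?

In-order visits the left subtree, then the node, then the right subtree.
At 4: go left to 15.
  At 15: go left to 32.
    At 32: go left to 16.
      At 16: no left child.
      Visit 16.
      At 16: go right to 5.
        5 is a leaf — visit 5.
    Visit 32.
    At 32: go right to 22.
      At 22: go left to 35.
        At 35: no left child.
        Visit 35.
        At 35: go right to 8.
          At 8: go left to 6.
            6 is a leaf — visit 6.
          Visit 8.
          At 8: no right child.
      Visit 22.
      At 22: go right to 7.
        7 is a leaf — visit 7.
  Visit 15.
  At 15: go right to 24.
    24 is a leaf — visit 24.
Visit 4.
At 4: no right child.
Full in-order sequence: 16, 5, 32, 35, 6, 8, 22, 7, 15, 24, 4.

10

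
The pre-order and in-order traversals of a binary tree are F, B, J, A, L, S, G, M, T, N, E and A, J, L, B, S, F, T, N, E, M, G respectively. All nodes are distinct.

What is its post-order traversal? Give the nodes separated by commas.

The first element of pre-order is the root; it splits in-order into left and right subtrees.
Root F: left subtree has 5 nodes {A, J, L, B, S}, right has 5 {T, N, E, M, G}.
  Root B: left subtree has 3 nodes {A, J, L}, right has 1 {S}.
    Root J: left subtree has 1 node {A}, right has 1 {L}.
  Root G: left subtree has 4 nodes {T, N, E, M}, right has 0 { }.
    Root M: left subtree has 3 nodes {T, N, E}, right has 0 { }.
      Root T: left subtree has 0 nodes { }, right has 2 {N, E}.
        Root N: left subtree has 0 nodes { }, right has 1 {E}.

A, L, J, S, B, E, N, T, M, G, F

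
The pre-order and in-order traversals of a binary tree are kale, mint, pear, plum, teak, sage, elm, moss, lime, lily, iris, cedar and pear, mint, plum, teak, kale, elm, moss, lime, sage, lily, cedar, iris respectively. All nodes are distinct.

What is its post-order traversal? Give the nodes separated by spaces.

The first element of pre-order is the root; it splits in-order into left and right subtrees.
Root kale: left subtree has 4 nodes {pear, mint, plum, teak}, right has 7 {elm, moss, lime, sage, lily, cedar, iris}.
  Root mint: left subtree has 1 node {pear}, right has 2 {plum, teak}.
    Root plum: left subtree has 0 nodes { }, right has 1 {teak}.
  Root sage: left subtree has 3 nodes {elm, moss, lime}, right has 3 {lily, cedar, iris}.
    Root elm: left subtree has 0 nodes { }, right has 2 {moss, lime}.
      Root moss: left subtree has 0 nodes { }, right has 1 {lime}.
    Root lily: left subtree has 0 nodes { }, right has 2 {cedar, iris}.
      Root iris: left subtree has 1 node {cedar}, right has 0 { }.

pear teak plum mint lime moss elm cedar iris lily sage kale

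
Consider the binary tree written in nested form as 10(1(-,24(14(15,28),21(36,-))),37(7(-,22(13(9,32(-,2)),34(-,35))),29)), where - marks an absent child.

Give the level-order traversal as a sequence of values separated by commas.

Level-order visits nodes level by level from the root, left to right within each level.
Level 0: 10
Level 1: 1, 37
Level 2: 24, 7, 29
Level 3: 14, 21, 22
Level 4: 15, 28, 36, 13, 34
Level 5: 9, 32, 35
Level 6: 2

10, 1, 37, 24, 7, 29, 14, 21, 22, 15, 28, 36, 13, 34, 9, 32, 35, 2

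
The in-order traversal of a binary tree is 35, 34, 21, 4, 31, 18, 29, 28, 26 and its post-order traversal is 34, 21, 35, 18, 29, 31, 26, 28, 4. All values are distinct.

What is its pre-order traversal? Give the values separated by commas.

The last element of post-order is the root; it splits in-order into left and right subtrees.
Root 4: left subtree has 3 nodes {35, 34, 21}, right has 5 {31, 18, 29, 28, 26}.
  Root 35: left subtree has 0 nodes { }, right has 2 {34, 21}.
    Root 21: left subtree has 1 node {34}, right has 0 { }.
  Root 28: left subtree has 3 nodes {31, 18, 29}, right has 1 {26}.
    Root 31: left subtree has 0 nodes { }, right has 2 {18, 29}.
      Root 29: left subtree has 1 node {18}, right has 0 { }.

4, 35, 21, 34, 28, 31, 29, 18, 26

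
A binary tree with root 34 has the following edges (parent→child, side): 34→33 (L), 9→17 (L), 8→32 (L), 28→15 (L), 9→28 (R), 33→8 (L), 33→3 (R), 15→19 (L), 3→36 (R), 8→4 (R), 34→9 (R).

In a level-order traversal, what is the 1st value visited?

34

Level-order visits nodes level by level from the root, left to right within each level.
Level 0: 34
Level 1: 33, 9
Level 2: 8, 3, 17, 28
Level 3: 32, 4, 36, 15
Level 4: 19
Full level-order sequence: 34, 33, 9, 8, 3, 17, 28, 32, 4, 36, 15, 19.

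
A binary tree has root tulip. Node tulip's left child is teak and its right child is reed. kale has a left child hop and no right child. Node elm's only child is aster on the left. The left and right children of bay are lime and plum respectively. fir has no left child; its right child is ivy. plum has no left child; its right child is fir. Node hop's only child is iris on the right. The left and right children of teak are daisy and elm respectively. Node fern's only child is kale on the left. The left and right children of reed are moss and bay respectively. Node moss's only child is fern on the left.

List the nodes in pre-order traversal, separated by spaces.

tulip teak daisy elm aster reed moss fern kale hop iris bay lime plum fir ivy

Pre-order visits the node, then its left subtree, then its right subtree.
Visit tulip.
At tulip: go left to teak.
  Visit teak.
  At teak: go left to daisy.
    daisy is a leaf — visit daisy.
  At teak: go right to elm.
    Visit elm.
    At elm: go left to aster.
      aster is a leaf — visit aster.
    At elm: no right child.
At tulip: go right to reed.
  Visit reed.
  At reed: go left to moss.
    Visit moss.
    At moss: go left to fern.
      Visit fern.
      At fern: go left to kale.
        Visit kale.
        At kale: go left to hop.
          Visit hop.
          At hop: no left child.
          At hop: go right to iris.
            iris is a leaf — visit iris.
        At kale: no right child.
      At fern: no right child.
    At moss: no right child.
  At reed: go right to bay.
    Visit bay.
    At bay: go left to lime.
      lime is a leaf — visit lime.
    At bay: go right to plum.
      Visit plum.
      At plum: no left child.
      At plum: go right to fir.
        Visit fir.
        At fir: no left child.
        At fir: go right to ivy.
          ivy is a leaf — visit ivy.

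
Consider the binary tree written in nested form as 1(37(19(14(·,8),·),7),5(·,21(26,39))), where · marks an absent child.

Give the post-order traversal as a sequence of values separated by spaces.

8 14 19 7 37 26 39 21 5 1

Post-order visits the left subtree, then the right subtree, then the node.
At 1: go left to 37.
  At 37: go left to 19.
    At 19: go left to 14.
      At 14: no left child.
      At 14: go right to 8.
        8 is a leaf — visit 8.
      Visit 14.
    At 19: no right child.
    Visit 19.
  At 37: go right to 7.
    7 is a leaf — visit 7.
  Visit 37.
At 1: go right to 5.
  At 5: no left child.
  At 5: go right to 21.
    At 21: go left to 26.
      26 is a leaf — visit 26.
    At 21: go right to 39.
      39 is a leaf — visit 39.
    Visit 21.
  Visit 5.
Visit 1.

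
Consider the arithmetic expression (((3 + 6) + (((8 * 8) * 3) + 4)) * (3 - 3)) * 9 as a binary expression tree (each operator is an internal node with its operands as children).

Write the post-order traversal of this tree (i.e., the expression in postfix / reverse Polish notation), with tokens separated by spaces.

3 6 + 8 8 * 3 * 4 + + 3 3 - * 9 *

Post-order on an expression tree gives postfix notation: for each operator, emit left operand, right operand, then the operator.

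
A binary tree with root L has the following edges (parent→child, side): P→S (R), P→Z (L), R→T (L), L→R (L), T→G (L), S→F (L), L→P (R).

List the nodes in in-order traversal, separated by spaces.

G T R L Z P F S

In-order visits the left subtree, then the node, then the right subtree.
At L: go left to R.
  At R: go left to T.
    At T: go left to G.
      G is a leaf — visit G.
    Visit T.
    At T: no right child.
  Visit R.
  At R: no right child.
Visit L.
At L: go right to P.
  At P: go left to Z.
    Z is a leaf — visit Z.
  Visit P.
  At P: go right to S.
    At S: go left to F.
      F is a leaf — visit F.
    Visit S.
    At S: no right child.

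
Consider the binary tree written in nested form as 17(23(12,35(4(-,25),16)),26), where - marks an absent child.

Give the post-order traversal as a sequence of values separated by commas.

Post-order visits the left subtree, then the right subtree, then the node.
At 17: go left to 23.
  At 23: go left to 12.
    12 is a leaf — visit 12.
  At 23: go right to 35.
    At 35: go left to 4.
      At 4: no left child.
      At 4: go right to 25.
        25 is a leaf — visit 25.
      Visit 4.
    At 35: go right to 16.
      16 is a leaf — visit 16.
    Visit 35.
  Visit 23.
At 17: go right to 26.
  26 is a leaf — visit 26.
Visit 17.

12, 25, 4, 16, 35, 23, 26, 17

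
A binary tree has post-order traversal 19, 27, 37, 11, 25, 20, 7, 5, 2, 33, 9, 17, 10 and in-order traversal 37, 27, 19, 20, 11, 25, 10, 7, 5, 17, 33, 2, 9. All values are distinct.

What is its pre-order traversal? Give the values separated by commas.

The last element of post-order is the root; it splits in-order into left and right subtrees.
Root 10: left subtree has 6 nodes {37, 27, 19, 20, 11, 25}, right has 6 {7, 5, 17, 33, 2, 9}.
  Root 20: left subtree has 3 nodes {37, 27, 19}, right has 2 {11, 25}.
    Root 37: left subtree has 0 nodes { }, right has 2 {27, 19}.
      Root 27: left subtree has 0 nodes { }, right has 1 {19}.
    Root 25: left subtree has 1 node {11}, right has 0 { }.
  Root 17: left subtree has 2 nodes {7, 5}, right has 3 {33, 2, 9}.
    Root 5: left subtree has 1 node {7}, right has 0 { }.
    Root 9: left subtree has 2 nodes {33, 2}, right has 0 { }.
      Root 33: left subtree has 0 nodes { }, right has 1 {2}.

10, 20, 37, 27, 19, 25, 11, 17, 5, 7, 9, 33, 2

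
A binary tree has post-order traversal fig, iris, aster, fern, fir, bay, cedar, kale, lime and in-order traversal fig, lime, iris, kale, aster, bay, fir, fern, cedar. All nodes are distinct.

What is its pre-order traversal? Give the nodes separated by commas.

lime, fig, kale, iris, cedar, bay, aster, fir, fern

The last element of post-order is the root; it splits in-order into left and right subtrees.
Root lime: left subtree has 1 node {fig}, right has 7 {iris, kale, aster, bay, fir, fern, cedar}.
  Root kale: left subtree has 1 node {iris}, right has 5 {aster, bay, fir, fern, cedar}.
    Root cedar: left subtree has 4 nodes {aster, bay, fir, fern}, right has 0 { }.
      Root bay: left subtree has 1 node {aster}, right has 2 {fir, fern}.
        Root fir: left subtree has 0 nodes { }, right has 1 {fern}.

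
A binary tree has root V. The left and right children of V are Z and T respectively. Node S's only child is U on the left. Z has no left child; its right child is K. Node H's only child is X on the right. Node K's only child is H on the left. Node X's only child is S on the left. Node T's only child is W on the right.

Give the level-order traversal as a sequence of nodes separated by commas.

Level-order visits nodes level by level from the root, left to right within each level.
Level 0: V
Level 1: Z, T
Level 2: K, W
Level 3: H
Level 4: X
Level 5: S
Level 6: U

V, Z, T, K, W, H, X, S, U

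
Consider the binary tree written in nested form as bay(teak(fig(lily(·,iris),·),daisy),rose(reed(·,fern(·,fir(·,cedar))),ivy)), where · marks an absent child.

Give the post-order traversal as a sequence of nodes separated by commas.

iris, lily, fig, daisy, teak, cedar, fir, fern, reed, ivy, rose, bay

Post-order visits the left subtree, then the right subtree, then the node.
At bay: go left to teak.
  At teak: go left to fig.
    At fig: go left to lily.
      At lily: no left child.
      At lily: go right to iris.
        iris is a leaf — visit iris.
      Visit lily.
    At fig: no right child.
    Visit fig.
  At teak: go right to daisy.
    daisy is a leaf — visit daisy.
  Visit teak.
At bay: go right to rose.
  At rose: go left to reed.
    At reed: no left child.
    At reed: go right to fern.
      At fern: no left child.
      At fern: go right to fir.
        At fir: no left child.
        At fir: go right to cedar.
          cedar is a leaf — visit cedar.
        Visit fir.
      Visit fern.
    Visit reed.
  At rose: go right to ivy.
    ivy is a leaf — visit ivy.
  Visit rose.
Visit bay.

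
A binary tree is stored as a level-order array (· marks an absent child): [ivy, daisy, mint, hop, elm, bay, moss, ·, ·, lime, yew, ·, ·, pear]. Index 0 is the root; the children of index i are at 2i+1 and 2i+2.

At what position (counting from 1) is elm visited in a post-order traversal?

4

Post-order visits the left subtree, then the right subtree, then the node.
At ivy: go left to daisy.
  At daisy: go left to hop.
    hop is a leaf — visit hop.
  At daisy: go right to elm.
    At elm: go left to lime.
      lime is a leaf — visit lime.
    At elm: go right to yew.
      yew is a leaf — visit yew.
    Visit elm.
  Visit daisy.
At ivy: go right to mint.
  At mint: go left to bay.
    bay is a leaf — visit bay.
  At mint: go right to moss.
    At moss: go left to pear.
      pear is a leaf — visit pear.
    At moss: no right child.
    Visit moss.
  Visit mint.
Visit ivy.
Full post-order sequence: hop, lime, yew, elm, daisy, bay, pear, moss, mint, ivy.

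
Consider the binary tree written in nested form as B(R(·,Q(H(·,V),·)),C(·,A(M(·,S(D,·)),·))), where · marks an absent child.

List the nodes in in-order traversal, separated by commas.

In-order visits the left subtree, then the node, then the right subtree.
At B: go left to R.
  At R: no left child.
  Visit R.
  At R: go right to Q.
    At Q: go left to H.
      At H: no left child.
      Visit H.
      At H: go right to V.
        V is a leaf — visit V.
    Visit Q.
    At Q: no right child.
Visit B.
At B: go right to C.
  At C: no left child.
  Visit C.
  At C: go right to A.
    At A: go left to M.
      At M: no left child.
      Visit M.
      At M: go right to S.
        At S: go left to D.
          D is a leaf — visit D.
        Visit S.
        At S: no right child.
    Visit A.
    At A: no right child.

R, H, V, Q, B, C, M, D, S, A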